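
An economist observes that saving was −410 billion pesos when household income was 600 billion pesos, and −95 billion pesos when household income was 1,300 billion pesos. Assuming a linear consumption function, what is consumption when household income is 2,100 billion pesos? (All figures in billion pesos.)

C = 1835

MPS = ΔS/ΔY = (-95 − (-410))/(1300 − 600) = 315/700 = 0.45
MPC = 1 − MPS = 0.55
Autonomous saving = -410 − 0.45(600) = -680, so a = 680
C = 680 + 0.55(2100) = 680 + 1155 = 1835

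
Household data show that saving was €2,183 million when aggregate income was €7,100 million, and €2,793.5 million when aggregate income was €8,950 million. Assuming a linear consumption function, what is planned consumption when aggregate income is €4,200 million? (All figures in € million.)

MPS = ΔS/ΔY = (2793.5 − 2183)/(8950 − 7100) = 610.5/1850 = 0.33
MPC = 1 − MPS = 0.67
Autonomous saving = 2183 − 0.33(7100) = -160, so a = 160
C = 160 + 0.67(4200) = 160 + 2814 = 2974

C = 2974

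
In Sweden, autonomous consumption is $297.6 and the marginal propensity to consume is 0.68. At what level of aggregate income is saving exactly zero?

At break-even, C = Y: 297.6 + 0.68Y = Y
0.32Y = 297.6, so Y = 297.6/0.32 = 930

Y = 930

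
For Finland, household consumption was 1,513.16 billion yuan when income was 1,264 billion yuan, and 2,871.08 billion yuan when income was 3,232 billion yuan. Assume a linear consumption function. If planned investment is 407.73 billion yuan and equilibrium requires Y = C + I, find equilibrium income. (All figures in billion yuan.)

MPC = (2871.08 − 1513.16)/(3232 − 1264) = 1357.92/1968 = 0.69
a = 1513.16 − 0.69(1264) = 641
Equilibrium: Y = 641 + 0.69Y + 407.73
0.31Y = 1048.73, so Y = 1048.73/0.31 = 3383

Y = 3383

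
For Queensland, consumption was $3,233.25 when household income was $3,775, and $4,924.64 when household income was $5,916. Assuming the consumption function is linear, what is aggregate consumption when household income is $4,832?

MPC = (4924.64 − 3233.25)/(5916 − 3775) = 1691.39/2141 = 0.79
a = 3233.25 − 0.79(3775) = 3233.25 − 2982.25 = 251
C = 251 + 0.79(4832) = 251 + 3817.28 = 4068.28

C = 4068.28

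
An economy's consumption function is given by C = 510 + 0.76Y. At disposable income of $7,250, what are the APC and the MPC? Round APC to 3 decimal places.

MPC = 0.76 (the slope of the consumption function)
C = 510 + 0.76(7250) = 6020, so APC = 6020/7250 = 0.830

APC = 0.830; MPC = 0.76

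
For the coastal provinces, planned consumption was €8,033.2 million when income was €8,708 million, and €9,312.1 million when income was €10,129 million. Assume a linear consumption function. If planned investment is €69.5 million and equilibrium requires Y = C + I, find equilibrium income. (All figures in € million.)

Y = 2655

MPC = (9312.1 − 8033.2)/(10129 − 8708) = 1278.9/1421 = 0.9
a = 8033.2 − 0.9(8708) = 196
Equilibrium: Y = 196 + 0.9Y + 69.5
0.1Y = 265.5, so Y = 265.5/0.1 = 2655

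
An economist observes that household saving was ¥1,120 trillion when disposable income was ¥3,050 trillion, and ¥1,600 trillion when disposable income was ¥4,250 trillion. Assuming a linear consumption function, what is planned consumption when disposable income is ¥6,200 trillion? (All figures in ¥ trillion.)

C = 3820

MPS = ΔS/ΔY = (1600 − 1120)/(4250 − 3050) = 480/1200 = 0.4
MPC = 1 − MPS = 0.6
Autonomous saving = 1120 − 0.4(3050) = -100, so a = 100
C = 100 + 0.6(6200) = 100 + 3720 = 3820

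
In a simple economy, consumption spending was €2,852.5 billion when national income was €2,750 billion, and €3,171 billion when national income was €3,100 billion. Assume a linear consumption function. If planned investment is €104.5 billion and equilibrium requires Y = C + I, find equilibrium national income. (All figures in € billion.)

Y = 5050

MPC = (3171 − 2852.5)/(3100 − 2750) = 318.5/350 = 0.91
a = 2852.5 − 0.91(2750) = 350
Equilibrium: Y = 350 + 0.91Y + 104.5
0.09Y = 454.5, so Y = 454.5/0.09 = 5050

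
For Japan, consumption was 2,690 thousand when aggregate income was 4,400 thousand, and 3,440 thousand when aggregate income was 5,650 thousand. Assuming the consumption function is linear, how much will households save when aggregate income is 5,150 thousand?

S = 2010

MPC = (3440 − 2690)/(5650 − 4400) = 750/1250 = 0.6
a = 2690 − 0.6(4400) = 2690 − 2640 = 50
C = 50 + 0.6(5150) = 3140
S = 5150 − 3140 = 2010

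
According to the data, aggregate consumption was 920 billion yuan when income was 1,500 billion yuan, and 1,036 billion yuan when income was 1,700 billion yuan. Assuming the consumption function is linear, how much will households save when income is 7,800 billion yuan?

MPC = (1036 − 920)/(1700 − 1500) = 116/200 = 0.58
a = 920 − 0.58(1500) = 920 − 870 = 50
C = 50 + 0.58(7800) = 4574
S = 7800 − 4574 = 3226

S = 3226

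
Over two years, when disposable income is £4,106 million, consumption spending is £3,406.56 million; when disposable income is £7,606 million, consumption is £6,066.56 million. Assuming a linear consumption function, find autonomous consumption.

MPC = ΔC/ΔY = (6066.56 − 3406.56)/(7606 − 4106) = 2660/3500 = 0.76
a = C − MPC·Y = 3406.56 − 0.76(4106) = 3406.56 − 3120.56 = 286

a = 286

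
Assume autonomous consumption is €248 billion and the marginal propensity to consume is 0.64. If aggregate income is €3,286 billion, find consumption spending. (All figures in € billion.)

C = 2351.04

C = 248 + 0.64(3286) = 248 + 2103.04 = 2351.04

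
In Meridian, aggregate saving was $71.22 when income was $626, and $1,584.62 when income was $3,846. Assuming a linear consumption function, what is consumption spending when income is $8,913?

MPS = ΔS/ΔY = (1584.62 − 71.22)/(3846 − 626) = 1513.4/3220 = 0.47
MPC = 1 − MPS = 0.53
Autonomous saving = 71.22 − 0.47(626) = -223, so a = 223
C = 223 + 0.53(8913) = 223 + 4723.89 = 4946.89

C = 4946.89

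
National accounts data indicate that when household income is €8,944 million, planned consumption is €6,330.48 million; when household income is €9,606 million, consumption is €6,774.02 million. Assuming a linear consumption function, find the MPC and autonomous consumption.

MPC = 0.67; a = 338

MPC = ΔC/ΔY = (6774.02 − 6330.48)/(9606 − 8944) = 443.54/662 = 0.67
a = C − MPC·Y = 6330.48 − 0.67(8944) = 6330.48 − 5992.48 = 338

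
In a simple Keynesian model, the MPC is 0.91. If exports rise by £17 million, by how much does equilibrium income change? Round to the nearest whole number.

The multiplier is 1/(1 − MPC) = 1/0.09.
ΔY = 17/0.09 = 188.89 ≈ 189

ΔY ≈ 189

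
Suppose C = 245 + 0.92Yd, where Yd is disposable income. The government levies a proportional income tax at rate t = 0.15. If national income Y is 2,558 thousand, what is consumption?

C = 2245.356

Yd = (1 − 0.15)(2558) = 0.85(2558) = 2174.3
C = 245 + 0.92(2174.3) = 245 + 2000.356 = 2245.356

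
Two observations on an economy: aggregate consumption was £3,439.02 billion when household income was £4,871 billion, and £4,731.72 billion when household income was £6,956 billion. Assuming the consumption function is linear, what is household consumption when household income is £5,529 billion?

MPC = (4731.72 − 3439.02)/(6956 − 4871) = 1292.7/2085 = 0.62
a = 3439.02 − 0.62(4871) = 3439.02 − 3020.02 = 419
C = 419 + 0.62(5529) = 419 + 3427.98 = 3846.98

C = 3846.98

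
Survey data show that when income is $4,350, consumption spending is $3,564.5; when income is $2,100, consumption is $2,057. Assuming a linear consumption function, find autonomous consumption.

a = 650

MPC = ΔC/ΔY = (3564.5 − 2057)/(4350 − 2100) = 1507.5/2250 = 0.67
a = C − MPC·Y = 2057 − 0.67(2100) = 2057 − 1407 = 650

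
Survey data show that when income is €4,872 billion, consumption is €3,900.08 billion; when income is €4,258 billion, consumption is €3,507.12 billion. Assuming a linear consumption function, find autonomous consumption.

a = 782

MPC = ΔC/ΔY = (3900.08 − 3507.12)/(4872 − 4258) = 392.96/614 = 0.64
a = C − MPC·Y = 3507.12 − 0.64(4258) = 3507.12 − 2725.12 = 782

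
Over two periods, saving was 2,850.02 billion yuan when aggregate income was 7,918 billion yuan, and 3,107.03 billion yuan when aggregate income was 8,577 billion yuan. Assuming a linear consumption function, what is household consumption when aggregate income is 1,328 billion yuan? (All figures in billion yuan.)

C = 1048.08

MPS = ΔS/ΔY = (3107.03 − 2850.02)/(8577 − 7918) = 257.01/659 = 0.39
MPC = 1 − MPS = 0.61
Autonomous saving = 2850.02 − 0.39(7918) = -238, so a = 238
C = 238 + 0.61(1328) = 238 + 810.08 = 1048.08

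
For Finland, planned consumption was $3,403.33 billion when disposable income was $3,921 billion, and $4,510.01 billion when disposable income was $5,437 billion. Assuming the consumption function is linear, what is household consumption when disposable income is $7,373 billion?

MPC = (4510.01 − 3403.33)/(5437 − 3921) = 1106.68/1516 = 0.73
a = 3403.33 − 0.73(3921) = 3403.33 − 2862.33 = 541
C = 541 + 0.73(7373) = 541 + 5382.29 = 5923.29

C = 5923.29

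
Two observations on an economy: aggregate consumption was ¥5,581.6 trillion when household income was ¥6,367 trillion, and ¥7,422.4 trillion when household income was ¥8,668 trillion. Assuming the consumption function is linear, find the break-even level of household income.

MPC = (7422.4 − 5581.6)/(8668 − 6367) = 1840.8/2301 = 0.8
a = 5581.6 − 0.8(6367) = 5581.6 − 5093.6 = 488
Break-even: Y = a/(1−MPC) = 488/0.2 = 2440

Y = 2440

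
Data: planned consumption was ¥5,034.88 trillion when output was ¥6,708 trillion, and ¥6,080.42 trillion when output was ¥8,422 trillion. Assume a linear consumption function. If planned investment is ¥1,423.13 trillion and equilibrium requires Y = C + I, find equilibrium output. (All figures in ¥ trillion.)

Y = 6067

MPC = (6080.42 − 5034.88)/(8422 − 6708) = 1045.54/1714 = 0.61
a = 5034.88 − 0.61(6708) = 943
Equilibrium: Y = 943 + 0.61Y + 1423.13
0.39Y = 2366.13, so Y = 2366.13/0.39 = 6067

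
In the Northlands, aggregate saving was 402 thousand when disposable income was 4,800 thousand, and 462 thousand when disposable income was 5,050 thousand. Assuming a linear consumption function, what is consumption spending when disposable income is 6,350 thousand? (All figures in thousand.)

MPS = ΔS/ΔY = (462 − 402)/(5050 − 4800) = 60/250 = 0.24
MPC = 1 − MPS = 0.76
Autonomous saving = 402 − 0.24(4800) = -750, so a = 750
C = 750 + 0.76(6350) = 750 + 4826 = 5576

C = 5576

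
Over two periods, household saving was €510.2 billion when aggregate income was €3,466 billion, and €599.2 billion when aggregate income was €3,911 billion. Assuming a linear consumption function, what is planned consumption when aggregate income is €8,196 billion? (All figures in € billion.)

C = 6739.8

MPS = ΔS/ΔY = (599.2 − 510.2)/(3911 − 3466) = 89/445 = 0.2
MPC = 1 − MPS = 0.8
Autonomous saving = 510.2 − 0.2(3466) = -183, so a = 183
C = 183 + 0.8(8196) = 183 + 6556.8 = 6739.8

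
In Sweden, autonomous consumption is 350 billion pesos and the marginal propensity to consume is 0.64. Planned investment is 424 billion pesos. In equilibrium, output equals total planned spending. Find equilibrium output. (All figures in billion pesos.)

Y = 2150

Y = C + I = 350 + 0.64Y + 424
Y − 0.64Y = 774
0.36Y = 774, so Y = 774/0.36 = 2150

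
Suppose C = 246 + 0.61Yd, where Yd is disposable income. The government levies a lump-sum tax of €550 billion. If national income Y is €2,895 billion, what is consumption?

C = 1676.45

Yd = Y − T = 2895 − 550 = 2345
C = 246 + 0.61(2345) = 246 + 1430.45 = 1676.45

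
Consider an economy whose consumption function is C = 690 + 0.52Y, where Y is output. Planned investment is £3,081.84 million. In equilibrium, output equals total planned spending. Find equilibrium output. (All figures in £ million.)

Y = C + I = 690 + 0.52Y + 3081.84
Y − 0.52Y = 3771.84
0.48Y = 3771.84, so Y = 3771.84/0.48 = 7858

Y = 7858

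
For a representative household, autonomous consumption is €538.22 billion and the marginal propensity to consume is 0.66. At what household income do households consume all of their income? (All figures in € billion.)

At break-even, C = Y: 538.22 + 0.66Y = Y
0.34Y = 538.22, so Y = 538.22/0.34 = 1583

Y = 1583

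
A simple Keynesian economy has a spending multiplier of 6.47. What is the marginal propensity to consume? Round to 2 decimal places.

MPC = 0.85

k = 1/(1 − MPC), so 1 − MPC = 1/k = 1/6.47 = 0.1546
MPC = 1 − 0.1546 = 0.85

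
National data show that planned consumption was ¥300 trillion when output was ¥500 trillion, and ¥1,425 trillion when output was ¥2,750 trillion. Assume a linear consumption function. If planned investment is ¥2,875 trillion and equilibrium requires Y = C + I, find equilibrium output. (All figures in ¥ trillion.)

MPC = (1425 − 300)/(2750 − 500) = 1125/2250 = 0.5
a = 300 − 0.5(500) = 50
Equilibrium: Y = 50 + 0.5Y + 2875
0.5Y = 2925, so Y = 2925/0.5 = 5850

Y = 5850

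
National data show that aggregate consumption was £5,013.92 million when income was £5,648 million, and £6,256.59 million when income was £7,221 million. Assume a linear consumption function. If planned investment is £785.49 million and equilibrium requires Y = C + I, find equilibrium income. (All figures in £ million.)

MPC = (6256.59 − 5013.92)/(7221 − 5648) = 1242.67/1573 = 0.79
a = 5013.92 − 0.79(5648) = 552
Equilibrium: Y = 552 + 0.79Y + 785.49
0.21Y = 1337.49, so Y = 1337.49/0.21 = 6369

Y = 6369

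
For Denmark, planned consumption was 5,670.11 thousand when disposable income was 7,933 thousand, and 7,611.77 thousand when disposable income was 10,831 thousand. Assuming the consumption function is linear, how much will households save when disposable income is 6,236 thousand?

S = 1702.88

MPC = (7611.77 − 5670.11)/(10831 − 7933) = 1941.66/2898 = 0.67
a = 5670.11 − 0.67(7933) = 5670.11 − 5315.11 = 355
C = 355 + 0.67(6236) = 4533.12
S = 6236 − 4533.12 = 1702.88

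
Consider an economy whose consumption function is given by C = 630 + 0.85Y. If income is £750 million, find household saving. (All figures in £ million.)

C = 630 + 0.85(750) = 630 + 637.5 = 1267.5
S = Y − C = 750 − 1267.5 = -517.5

S = -517.5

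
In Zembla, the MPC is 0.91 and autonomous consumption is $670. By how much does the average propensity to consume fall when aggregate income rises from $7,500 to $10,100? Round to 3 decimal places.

ΔAPC = 0.023

At Y = 7500: C = 670 + 0.91(7500) = 7495, APC = 7495/7500 = 0.9993
At Y = 10100: C = 9861, APC = 9861/10100 = 0.9763
Fall in APC = 0.9993 − 0.9763 = 0.023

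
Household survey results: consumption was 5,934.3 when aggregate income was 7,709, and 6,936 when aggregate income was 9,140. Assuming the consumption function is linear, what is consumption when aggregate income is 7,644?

C = 5888.8

MPC = (6936 − 5934.3)/(9140 − 7709) = 1001.7/1431 = 0.7
a = 5934.3 − 0.7(7709) = 5934.3 − 5396.3 = 538
C = 538 + 0.7(7644) = 538 + 5350.8 = 5888.8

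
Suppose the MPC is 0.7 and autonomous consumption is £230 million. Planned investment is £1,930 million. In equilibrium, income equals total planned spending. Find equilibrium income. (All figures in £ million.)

Y = 7200

Y = C + I = 230 + 0.7Y + 1930
Y − 0.7Y = 2160
0.3Y = 2160, so Y = 2160/0.3 = 7200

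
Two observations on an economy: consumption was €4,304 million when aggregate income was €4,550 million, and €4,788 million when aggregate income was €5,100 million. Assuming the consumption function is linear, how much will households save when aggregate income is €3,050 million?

S = 66

MPC = (4788 − 4304)/(5100 − 4550) = 484/550 = 0.88
a = 4304 − 0.88(4550) = 4304 − 4004 = 300
C = 300 + 0.88(3050) = 2984
S = 3050 − 2984 = 66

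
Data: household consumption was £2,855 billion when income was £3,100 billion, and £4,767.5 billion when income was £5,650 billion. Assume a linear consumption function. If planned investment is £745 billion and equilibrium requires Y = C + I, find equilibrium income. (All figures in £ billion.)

Y = 5100

MPC = (4767.5 − 2855)/(5650 − 3100) = 1912.5/2550 = 0.75
a = 2855 − 0.75(3100) = 530
Equilibrium: Y = 530 + 0.75Y + 745
0.25Y = 1275, so Y = 1275/0.25 = 5100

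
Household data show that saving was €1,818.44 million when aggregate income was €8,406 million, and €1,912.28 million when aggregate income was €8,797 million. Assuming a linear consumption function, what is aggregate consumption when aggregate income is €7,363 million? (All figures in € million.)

C = 5794.88

MPS = ΔS/ΔY = (1912.28 − 1818.44)/(8797 − 8406) = 93.84/391 = 0.24
MPC = 1 − MPS = 0.76
Autonomous saving = 1818.44 − 0.24(8406) = -199, so a = 199
C = 199 + 0.76(7363) = 199 + 5595.88 = 5794.88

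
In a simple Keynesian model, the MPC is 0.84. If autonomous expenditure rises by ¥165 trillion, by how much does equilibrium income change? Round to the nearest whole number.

ΔY ≈ 1031

The multiplier is 1/(1 − MPC) = 1/0.16.
ΔY = 165/0.16 = 1031.25 ≈ 1031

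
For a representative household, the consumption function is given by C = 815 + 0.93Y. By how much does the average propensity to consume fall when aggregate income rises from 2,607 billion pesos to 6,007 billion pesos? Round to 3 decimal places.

At Y = 2607: C = 815 + 0.93(2607) = 3239.51, APC = 3239.51/2607 = 1.2426
At Y = 6007: C = 6401.51, APC = 6401.51/6007 = 1.0657
Fall in APC = 1.2426 − 1.0657 = 0.1769 ≈ 0.177

ΔAPC = 0.177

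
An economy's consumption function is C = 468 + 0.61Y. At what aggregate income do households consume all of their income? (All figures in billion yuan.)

At break-even, C = Y: 468 + 0.61Y = Y
0.39Y = 468, so Y = 468/0.39 = 1200

Y = 1200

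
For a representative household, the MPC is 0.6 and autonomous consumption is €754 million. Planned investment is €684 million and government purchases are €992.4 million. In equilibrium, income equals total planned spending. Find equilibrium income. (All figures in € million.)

Y = 6076

Y = C + I + G = 754 + 0.6Y + 684 + 992.4
Y − 0.6Y = 2430.4
0.4Y = 2430.4, so Y = 2430.4/0.4 = 6076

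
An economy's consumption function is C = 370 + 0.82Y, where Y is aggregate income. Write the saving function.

S = -370 + 0.18Y

S = Y − C = Y − (370 + 0.82Y) = -370 + (1 − 0.82)Y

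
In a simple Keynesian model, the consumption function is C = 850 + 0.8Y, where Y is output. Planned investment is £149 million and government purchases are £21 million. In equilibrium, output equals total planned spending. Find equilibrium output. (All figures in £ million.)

Y = C + I + G = 850 + 0.8Y + 149 + 21
Y − 0.8Y = 1020
0.2Y = 1020, so Y = 1020/0.2 = 5100

Y = 5100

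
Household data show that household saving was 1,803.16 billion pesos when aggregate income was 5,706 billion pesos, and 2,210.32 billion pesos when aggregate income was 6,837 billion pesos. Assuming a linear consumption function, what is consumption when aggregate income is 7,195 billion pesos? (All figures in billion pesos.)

MPS = ΔS/ΔY = (2210.32 − 1803.16)/(6837 − 5706) = 407.16/1131 = 0.36
MPC = 1 − MPS = 0.64
Autonomous saving = 1803.16 − 0.36(5706) = -251, so a = 251
C = 251 + 0.64(7195) = 251 + 4604.8 = 4855.8

C = 4855.8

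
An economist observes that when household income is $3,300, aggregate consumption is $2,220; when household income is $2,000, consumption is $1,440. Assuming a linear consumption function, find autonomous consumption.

MPC = ΔC/ΔY = (2220 − 1440)/(3300 − 2000) = 780/1300 = 0.6
a = C − MPC·Y = 1440 − 0.6(2000) = 1440 − 1200 = 240

a = 240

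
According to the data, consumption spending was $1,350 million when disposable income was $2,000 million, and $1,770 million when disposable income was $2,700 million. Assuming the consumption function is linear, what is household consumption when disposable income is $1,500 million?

MPC = (1770 − 1350)/(2700 − 2000) = 420/700 = 0.6
a = 1350 − 0.6(2000) = 1350 − 1200 = 150
C = 150 + 0.6(1500) = 150 + 900 = 1050

C = 1050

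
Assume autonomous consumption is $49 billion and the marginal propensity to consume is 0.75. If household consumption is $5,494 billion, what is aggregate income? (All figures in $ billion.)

49 + 0.75Y = 5494
0.75Y = 5445, so Y = 5445/0.75 = 7260

Y = 7260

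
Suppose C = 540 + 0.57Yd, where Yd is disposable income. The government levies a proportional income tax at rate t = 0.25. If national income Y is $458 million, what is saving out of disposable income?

S = -392.295

Yd = (1 − 0.25)(458) = 0.75(458) = 343.5
C = 540 + 0.57(343.5) = 540 + 195.795 = 735.795
S = Yd − C = 343.5 − 735.795 = -392.295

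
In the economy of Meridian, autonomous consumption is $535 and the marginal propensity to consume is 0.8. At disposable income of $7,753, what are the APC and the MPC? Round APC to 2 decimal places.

MPC = 0.8 (the slope of the consumption function)
C = 535 + 0.8(7753) = 6737.4, so APC = 6737.4/7753 = 0.87

APC = 0.87; MPC = 0.8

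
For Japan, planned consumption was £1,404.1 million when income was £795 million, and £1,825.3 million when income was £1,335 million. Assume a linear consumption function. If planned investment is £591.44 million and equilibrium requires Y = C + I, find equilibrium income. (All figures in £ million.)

Y = 6252

MPC = (1825.3 − 1404.1)/(1335 − 795) = 421.2/540 = 0.78
a = 1404.1 − 0.78(795) = 784
Equilibrium: Y = 784 + 0.78Y + 591.44
0.22Y = 1375.44, so Y = 1375.44/0.22 = 6252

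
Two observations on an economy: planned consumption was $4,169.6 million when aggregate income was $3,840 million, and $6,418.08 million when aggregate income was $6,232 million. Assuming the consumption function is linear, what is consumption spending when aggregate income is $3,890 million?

C = 4216.6

MPC = (6418.08 − 4169.6)/(6232 − 3840) = 2248.48/2392 = 0.94
a = 4169.6 − 0.94(3840) = 4169.6 − 3609.6 = 560
C = 560 + 0.94(3890) = 560 + 3656.6 = 4216.6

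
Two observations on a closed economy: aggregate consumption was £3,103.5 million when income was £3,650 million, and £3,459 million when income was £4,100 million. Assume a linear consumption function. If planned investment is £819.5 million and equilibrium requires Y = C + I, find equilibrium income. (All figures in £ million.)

Y = 4950

MPC = (3459 − 3103.5)/(4100 − 3650) = 355.5/450 = 0.79
a = 3103.5 − 0.79(3650) = 220
Equilibrium: Y = 220 + 0.79Y + 819.5
0.21Y = 1039.5, so Y = 1039.5/0.21 = 4950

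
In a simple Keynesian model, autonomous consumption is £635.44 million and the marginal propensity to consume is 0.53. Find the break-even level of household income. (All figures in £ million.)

Y = 1352

At break-even, C = Y: 635.44 + 0.53Y = Y
0.47Y = 635.44, so Y = 635.44/0.47 = 1352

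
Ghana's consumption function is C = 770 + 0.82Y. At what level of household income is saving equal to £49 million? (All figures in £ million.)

S = Y − C = -770 + 0.18Y
-770 + 0.18Y = 49, so 0.18Y = 819 and Y = 4550

Y = 4550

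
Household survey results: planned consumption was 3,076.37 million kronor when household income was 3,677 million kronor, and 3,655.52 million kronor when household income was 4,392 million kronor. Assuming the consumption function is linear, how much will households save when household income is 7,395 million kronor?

S = 1307.05

MPC = (3655.52 − 3076.37)/(4392 − 3677) = 579.15/715 = 0.81
a = 3076.37 − 0.81(3677) = 3076.37 − 2978.37 = 98
C = 98 + 0.81(7395) = 6087.95
S = 7395 − 6087.95 = 1307.05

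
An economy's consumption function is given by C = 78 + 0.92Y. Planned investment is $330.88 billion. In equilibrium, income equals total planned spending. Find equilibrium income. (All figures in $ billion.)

Y = 5111

Y = C + I = 78 + 0.92Y + 330.88
Y − 0.92Y = 408.88
0.08Y = 408.88, so Y = 408.88/0.08 = 5111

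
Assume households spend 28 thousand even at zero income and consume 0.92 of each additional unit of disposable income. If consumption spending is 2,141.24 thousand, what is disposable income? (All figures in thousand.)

Y = 2297

28 + 0.92Y = 2141.24
0.92Y = 2113.24, so Y = 2113.24/0.92 = 2297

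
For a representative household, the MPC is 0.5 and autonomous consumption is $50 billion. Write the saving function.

S = Y − C = Y − (50 + 0.5Y) = -50 + (1 − 0.5)Y

S = -50 + 0.5Y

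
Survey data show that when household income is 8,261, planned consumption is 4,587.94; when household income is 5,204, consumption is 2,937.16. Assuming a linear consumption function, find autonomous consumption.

MPC = ΔC/ΔY = (4587.94 − 2937.16)/(8261 − 5204) = 1650.78/3057 = 0.54
a = C − MPC·Y = 2937.16 − 0.54(5204) = 2937.16 − 2810.16 = 127

a = 127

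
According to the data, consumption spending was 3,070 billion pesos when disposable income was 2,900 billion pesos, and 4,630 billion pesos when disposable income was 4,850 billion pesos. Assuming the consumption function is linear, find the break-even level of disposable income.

Y = 3750

MPC = (4630 − 3070)/(4850 − 2900) = 1560/1950 = 0.8
a = 3070 − 0.8(2900) = 3070 − 2320 = 750
Break-even: Y = a/(1−MPC) = 750/0.2 = 3750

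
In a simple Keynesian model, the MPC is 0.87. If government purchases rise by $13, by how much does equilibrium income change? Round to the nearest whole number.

The multiplier is 1/(1 − MPC) = 1/0.13.
ΔY = 13/0.13 = 100.00 ≈ 100

ΔY ≈ 100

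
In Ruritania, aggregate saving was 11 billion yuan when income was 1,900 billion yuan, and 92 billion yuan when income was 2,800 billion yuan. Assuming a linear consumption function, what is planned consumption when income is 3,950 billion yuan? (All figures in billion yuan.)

MPS = ΔS/ΔY = (92 − 11)/(2800 − 1900) = 81/900 = 0.09
MPC = 1 − MPS = 0.91
Autonomous saving = 11 − 0.09(1900) = -160, so a = 160
C = 160 + 0.91(3950) = 160 + 3594.5 = 3754.5

C = 3754.5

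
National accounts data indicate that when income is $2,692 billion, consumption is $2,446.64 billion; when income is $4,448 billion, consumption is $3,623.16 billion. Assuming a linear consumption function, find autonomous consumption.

MPC = ΔC/ΔY = (3623.16 − 2446.64)/(4448 − 2692) = 1176.52/1756 = 0.67
a = C − MPC·Y = 2446.64 − 0.67(2692) = 2446.64 − 1803.64 = 643

a = 643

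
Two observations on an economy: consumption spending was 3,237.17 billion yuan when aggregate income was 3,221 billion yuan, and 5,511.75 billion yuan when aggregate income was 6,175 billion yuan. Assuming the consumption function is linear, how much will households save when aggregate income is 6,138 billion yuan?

MPC = (5511.75 − 3237.17)/(6175 − 3221) = 2274.58/2954 = 0.77
a = 3237.17 − 0.77(3221) = 3237.17 − 2480.17 = 757
C = 757 + 0.77(6138) = 5483.26
S = 6138 − 5483.26 = 654.74

S = 654.74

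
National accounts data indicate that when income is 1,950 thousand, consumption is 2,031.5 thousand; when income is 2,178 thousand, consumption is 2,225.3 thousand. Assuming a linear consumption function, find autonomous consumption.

MPC = ΔC/ΔY = (2225.3 − 2031.5)/(2178 − 1950) = 193.8/228 = 0.85
a = C − MPC·Y = 2031.5 − 0.85(1950) = 2031.5 − 1657.5 = 374

a = 374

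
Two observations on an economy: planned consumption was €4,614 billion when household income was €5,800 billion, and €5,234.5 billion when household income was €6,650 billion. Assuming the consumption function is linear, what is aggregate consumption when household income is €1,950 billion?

C = 1803.5

MPC = (5234.5 − 4614)/(6650 − 5800) = 620.5/850 = 0.73
a = 4614 − 0.73(5800) = 4614 − 4234 = 380
C = 380 + 0.73(1950) = 380 + 1423.5 = 1803.5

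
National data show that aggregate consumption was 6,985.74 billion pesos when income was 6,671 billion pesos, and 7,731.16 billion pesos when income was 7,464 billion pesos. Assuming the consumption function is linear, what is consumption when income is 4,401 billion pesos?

C = 4851.94

MPC = (7731.16 − 6985.74)/(7464 − 6671) = 745.42/793 = 0.94
a = 6985.74 − 0.94(6671) = 6985.74 − 6270.74 = 715
C = 715 + 0.94(4401) = 715 + 4136.94 = 4851.94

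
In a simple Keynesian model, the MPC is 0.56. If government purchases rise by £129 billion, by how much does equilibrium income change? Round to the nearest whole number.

ΔY ≈ 293

The multiplier is 1/(1 − MPC) = 1/0.44.
ΔY = 129/0.44 = 293.18 ≈ 293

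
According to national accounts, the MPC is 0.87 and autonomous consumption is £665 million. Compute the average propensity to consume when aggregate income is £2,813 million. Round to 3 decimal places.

APC = 1.106

C = 665 + 0.87(2813) = 3112.31
APC = C/Y = 3112.31/2813 = 1.106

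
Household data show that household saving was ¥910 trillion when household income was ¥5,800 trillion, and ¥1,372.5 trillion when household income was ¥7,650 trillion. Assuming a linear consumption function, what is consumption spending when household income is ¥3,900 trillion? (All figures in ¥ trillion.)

MPS = ΔS/ΔY = (1372.5 − 910)/(7650 − 5800) = 462.5/1850 = 0.25
MPC = 1 − MPS = 0.75
Autonomous saving = 910 − 0.25(5800) = -540, so a = 540
C = 540 + 0.75(3900) = 540 + 2925 = 3465

C = 3465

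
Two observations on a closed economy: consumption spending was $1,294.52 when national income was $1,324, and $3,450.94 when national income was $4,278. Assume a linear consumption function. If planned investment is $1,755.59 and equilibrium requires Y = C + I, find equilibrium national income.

Y = 7717

MPC = (3450.94 − 1294.52)/(4278 − 1324) = 2156.42/2954 = 0.73
a = 1294.52 − 0.73(1324) = 328
Equilibrium: Y = 328 + 0.73Y + 1755.59
0.27Y = 2083.59, so Y = 2083.59/0.27 = 7717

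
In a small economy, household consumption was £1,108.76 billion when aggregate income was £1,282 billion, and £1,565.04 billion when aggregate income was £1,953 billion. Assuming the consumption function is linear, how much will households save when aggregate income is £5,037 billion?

MPC = (1565.04 − 1108.76)/(1953 − 1282) = 456.28/671 = 0.68
a = 1108.76 − 0.68(1282) = 1108.76 − 871.76 = 237
C = 237 + 0.68(5037) = 3662.16
S = 5037 − 3662.16 = 1374.84

S = 1374.84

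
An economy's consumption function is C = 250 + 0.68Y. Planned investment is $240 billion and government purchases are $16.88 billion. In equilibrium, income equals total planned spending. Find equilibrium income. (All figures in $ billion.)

Y = 1584

Y = C + I + G = 250 + 0.68Y + 240 + 16.88
Y − 0.68Y = 506.88
0.32Y = 506.88, so Y = 506.88/0.32 = 1584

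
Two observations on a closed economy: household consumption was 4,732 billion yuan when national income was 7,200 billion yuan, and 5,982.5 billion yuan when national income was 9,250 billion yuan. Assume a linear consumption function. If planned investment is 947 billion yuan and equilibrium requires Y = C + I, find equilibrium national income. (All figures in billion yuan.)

Y = 3300

MPC = (5982.5 − 4732)/(9250 − 7200) = 1250.5/2050 = 0.61
a = 4732 − 0.61(7200) = 340
Equilibrium: Y = 340 + 0.61Y + 947
0.39Y = 1287, so Y = 1287/0.39 = 3300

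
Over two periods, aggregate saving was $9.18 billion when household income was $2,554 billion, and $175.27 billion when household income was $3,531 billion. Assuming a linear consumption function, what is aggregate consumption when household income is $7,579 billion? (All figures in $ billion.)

C = 6715.57

MPS = ΔS/ΔY = (175.27 − 9.18)/(3531 − 2554) = 166.09/977 = 0.17
MPC = 1 − MPS = 0.83
Autonomous saving = 9.18 − 0.17(2554) = -425, so a = 425
C = 425 + 0.83(7579) = 425 + 6290.57 = 6715.57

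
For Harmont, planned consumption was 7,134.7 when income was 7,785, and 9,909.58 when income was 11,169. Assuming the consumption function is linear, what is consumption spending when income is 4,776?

MPC = (9909.58 − 7134.7)/(11169 − 7785) = 2774.88/3384 = 0.82
a = 7134.7 − 0.82(7785) = 7134.7 − 6383.7 = 751
C = 751 + 0.82(4776) = 751 + 3916.32 = 4667.32

C = 4667.32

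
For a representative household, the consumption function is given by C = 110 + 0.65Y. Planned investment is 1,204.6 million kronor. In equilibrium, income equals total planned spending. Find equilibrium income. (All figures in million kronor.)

Y = C + I = 110 + 0.65Y + 1204.6
Y − 0.65Y = 1314.6
0.35Y = 1314.6, so Y = 1314.6/0.35 = 3756

Y = 3756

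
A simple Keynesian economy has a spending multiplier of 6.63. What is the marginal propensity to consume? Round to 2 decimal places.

MPC = 0.85

k = 1/(1 − MPC), so 1 − MPC = 1/k = 1/6.63 = 0.1508
MPC = 1 − 0.1508 = 0.85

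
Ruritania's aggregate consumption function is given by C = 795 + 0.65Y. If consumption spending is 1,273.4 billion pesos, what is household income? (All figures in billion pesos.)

Y = 736

795 + 0.65Y = 1273.4
0.65Y = 478.4, so Y = 478.4/0.65 = 736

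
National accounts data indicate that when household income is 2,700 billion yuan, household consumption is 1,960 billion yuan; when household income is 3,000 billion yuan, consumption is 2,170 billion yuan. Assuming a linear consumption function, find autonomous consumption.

MPC = ΔC/ΔY = (2170 − 1960)/(3000 − 2700) = 210/300 = 0.7
a = C − MPC·Y = 1960 − 0.7(2700) = 1960 − 1890 = 70

a = 70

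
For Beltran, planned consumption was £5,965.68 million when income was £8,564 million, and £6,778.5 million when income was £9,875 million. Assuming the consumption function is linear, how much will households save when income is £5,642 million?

S = 1487.96

MPC = (6778.5 − 5965.68)/(9875 − 8564) = 812.82/1311 = 0.62
a = 5965.68 − 0.62(8564) = 5965.68 − 5309.68 = 656
C = 656 + 0.62(5642) = 4154.04
S = 5642 − 4154.04 = 1487.96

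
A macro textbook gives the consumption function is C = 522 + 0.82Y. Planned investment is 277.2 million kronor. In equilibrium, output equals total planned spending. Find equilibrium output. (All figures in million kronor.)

Y = 4440

Y = C + I = 522 + 0.82Y + 277.2
Y − 0.82Y = 799.2
0.18Y = 799.2, so Y = 799.2/0.18 = 4440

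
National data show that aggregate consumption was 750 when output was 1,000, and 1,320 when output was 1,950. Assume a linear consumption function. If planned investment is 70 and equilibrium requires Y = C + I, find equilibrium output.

Y = 550

MPC = (1320 − 750)/(1950 − 1000) = 570/950 = 0.6
a = 750 − 0.6(1000) = 150
Equilibrium: Y = 150 + 0.6Y + 70
0.4Y = 220, so Y = 220/0.4 = 550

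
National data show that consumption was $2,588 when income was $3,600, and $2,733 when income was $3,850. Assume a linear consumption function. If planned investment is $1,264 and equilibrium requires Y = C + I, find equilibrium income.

Y = 4200

MPC = (2733 − 2588)/(3850 − 3600) = 145/250 = 0.58
a = 2588 − 0.58(3600) = 500
Equilibrium: Y = 500 + 0.58Y + 1264
0.42Y = 1764, so Y = 1764/0.42 = 4200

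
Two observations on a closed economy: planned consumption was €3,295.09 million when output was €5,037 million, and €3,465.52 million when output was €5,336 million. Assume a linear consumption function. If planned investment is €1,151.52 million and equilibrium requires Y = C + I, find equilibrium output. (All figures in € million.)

Y = 3664

MPC = (3465.52 − 3295.09)/(5336 − 5037) = 170.43/299 = 0.57
a = 3295.09 − 0.57(5037) = 424
Equilibrium: Y = 424 + 0.57Y + 1151.52
0.43Y = 1575.52, so Y = 1575.52/0.43 = 3664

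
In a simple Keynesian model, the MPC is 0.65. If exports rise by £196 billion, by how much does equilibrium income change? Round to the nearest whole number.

The multiplier is 1/(1 − MPC) = 1/0.35.
ΔY = 196/0.35 = 560.00 ≈ 560

ΔY ≈ 560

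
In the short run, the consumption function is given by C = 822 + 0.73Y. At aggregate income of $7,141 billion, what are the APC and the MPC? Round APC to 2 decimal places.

APC = 0.85; MPC = 0.73

MPC = 0.73 (the slope of the consumption function)
C = 822 + 0.73(7141) = 6034.93, so APC = 6034.93/7141 = 0.85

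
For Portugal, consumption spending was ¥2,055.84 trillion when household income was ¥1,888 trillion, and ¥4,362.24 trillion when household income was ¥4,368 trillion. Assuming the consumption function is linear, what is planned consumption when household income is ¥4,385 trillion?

C = 4378.05

MPC = (4362.24 − 2055.84)/(4368 − 1888) = 2306.4/2480 = 0.93
a = 2055.84 − 0.93(1888) = 2055.84 − 1755.84 = 300
C = 300 + 0.93(4385) = 300 + 4078.05 = 4378.05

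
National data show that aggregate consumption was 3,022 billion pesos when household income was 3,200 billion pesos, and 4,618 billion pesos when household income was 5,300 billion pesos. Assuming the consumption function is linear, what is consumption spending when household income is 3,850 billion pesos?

MPC = (4618 − 3022)/(5300 − 3200) = 1596/2100 = 0.76
a = 3022 − 0.76(3200) = 3022 − 2432 = 590
C = 590 + 0.76(3850) = 590 + 2926 = 3516

C = 3516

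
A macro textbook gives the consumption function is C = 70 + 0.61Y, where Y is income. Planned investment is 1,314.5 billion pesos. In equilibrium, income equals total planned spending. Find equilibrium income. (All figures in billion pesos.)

Y = C + I = 70 + 0.61Y + 1314.5
Y − 0.61Y = 1384.5
0.39Y = 1384.5, so Y = 1384.5/0.39 = 3550

Y = 3550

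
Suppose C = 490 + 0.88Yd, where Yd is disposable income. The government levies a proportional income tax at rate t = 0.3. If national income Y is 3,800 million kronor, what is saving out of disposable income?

Yd = (1 − 0.3)(3800) = 0.7(3800) = 2660
C = 490 + 0.88(2660) = 490 + 2340.8 = 2830.8
S = Yd − C = 2660 − 2830.8 = -170.8

S = -170.8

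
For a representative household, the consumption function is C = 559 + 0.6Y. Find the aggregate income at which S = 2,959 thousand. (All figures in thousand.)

Y = 8795

S = Y − C = -559 + 0.4Y
-559 + 0.4Y = 2959, so 0.4Y = 3518 and Y = 8795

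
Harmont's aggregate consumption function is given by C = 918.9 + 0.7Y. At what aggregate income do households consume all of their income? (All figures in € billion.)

At break-even, C = Y: 918.9 + 0.7Y = Y
0.3Y = 918.9, so Y = 918.9/0.3 = 3063

Y = 3063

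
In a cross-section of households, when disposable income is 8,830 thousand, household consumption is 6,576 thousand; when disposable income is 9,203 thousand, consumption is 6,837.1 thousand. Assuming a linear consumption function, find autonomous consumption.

MPC = ΔC/ΔY = (6837.1 − 6576)/(9203 − 8830) = 261.1/373 = 0.7
a = C − MPC·Y = 6576 − 0.7(8830) = 6576 − 6181 = 395

a = 395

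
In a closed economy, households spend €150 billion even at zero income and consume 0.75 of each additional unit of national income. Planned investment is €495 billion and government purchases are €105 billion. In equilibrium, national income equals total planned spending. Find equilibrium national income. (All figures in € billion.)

Y = C + I + G = 150 + 0.75Y + 495 + 105
Y − 0.75Y = 750
0.25Y = 750, so Y = 750/0.25 = 3000

Y = 3000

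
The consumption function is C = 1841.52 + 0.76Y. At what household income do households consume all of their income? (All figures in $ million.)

Y = 7673

At break-even, C = Y: 1841.52 + 0.76Y = Y
0.24Y = 1841.52, so Y = 1841.52/0.24 = 7673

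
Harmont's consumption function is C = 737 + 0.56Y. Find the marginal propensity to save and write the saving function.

MPS = 1 − MPC = 1 − 0.56 = 0.44
S = Y − C = -737 + 0.44Y

MPS = 0.44; S = -737 + 0.44Y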